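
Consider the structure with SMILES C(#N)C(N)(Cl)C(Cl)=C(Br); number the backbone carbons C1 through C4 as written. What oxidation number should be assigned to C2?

+2

Bonds to more-electronegative neighbours contribute +1 each, bonds to H or metals contribute −1 each, and C–C bonds contribute 0.
C2 has one bond to C (0), one bond to C (0), one bond to N (+1), one bond to Cl (+1).
Oxidation state = 0 + 0 + 1 + 1 = +2.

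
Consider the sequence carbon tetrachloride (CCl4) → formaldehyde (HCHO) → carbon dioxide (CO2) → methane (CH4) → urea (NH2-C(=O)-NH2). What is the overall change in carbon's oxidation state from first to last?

Carbon oxidation states along the series — carbon tetrachloride: +4, formaldehyde: 0, carbon dioxide: +4, methane: -4, urea: +4.
Net change = +4 − (+4) = 0.

0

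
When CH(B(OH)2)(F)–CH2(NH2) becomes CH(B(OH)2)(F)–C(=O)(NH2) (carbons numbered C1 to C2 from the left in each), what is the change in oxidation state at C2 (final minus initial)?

Before: C2 has 1 bond to C, 2 bonds to H, 1 bond to N → oxidation state -1.
After: C2 has 1 bond to C, 2 bonds to O, 1 bond to N → oxidation state +3.
Δ = +3 − (-1) = +4, so this is an oxidation at C2.

+4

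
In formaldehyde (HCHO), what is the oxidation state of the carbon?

0

The carbon has one bond to H (-1), one bond to H (-1), a double bond to O (2×+1 = +2).
Oxidation state = -1 − 1 + 2 = 0.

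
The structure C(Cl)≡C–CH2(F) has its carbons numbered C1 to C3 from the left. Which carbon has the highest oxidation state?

C1

Tallying each carbon's bonds:
C1: 3C, 1Cl → 0 + 1 = +1
C2: 4C → 0 = 0
C3: 1C, 2H, 1F → 0 − 2 + 1 = -1
The most oxidised carbon is C1 at +1.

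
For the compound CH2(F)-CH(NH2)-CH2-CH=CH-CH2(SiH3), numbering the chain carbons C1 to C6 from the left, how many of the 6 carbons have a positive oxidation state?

Bonds to more-electronegative neighbours contribute +1 each, bonds to H or metals contribute −1 each, and C–C bonds contribute 0. Tallying each carbon:
C1: 1C, 2H, 1F → 0 − 2 + 1 = -1
C2: 2C, 1H, 1N → 0 − 1 + 1 = 0
C3: 2C, 2H → 0 − 2 = -2
C4: 3C, 1H → 0 − 1 = -1
C5: 3C, 1H → 0 − 1 = -1
C6: 1C, 2H, 1Si → 0 − 2 − 1 = -3
0 carbons meet the condition.

0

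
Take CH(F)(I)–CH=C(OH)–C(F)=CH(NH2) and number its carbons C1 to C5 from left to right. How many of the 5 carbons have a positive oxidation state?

3

Bonds to more-electronegative neighbours contribute +1 each, bonds to H or metals contribute −1 each, and C–C bonds contribute 0. Tallying each carbon:
C1: 1C, 1H, 1F, 1I → 0 − 1 + 1 + 1 = +1
C2: 3C, 1H → 0 − 1 = -1
C3: 3C, 1O → 0 + 1 = +1
C4: 3C, 1F → 0 + 1 = +1
C5: 2C, 1H, 1N → 0 − 1 + 1 = 0
3 carbons (C1, C3, C4) meet the condition.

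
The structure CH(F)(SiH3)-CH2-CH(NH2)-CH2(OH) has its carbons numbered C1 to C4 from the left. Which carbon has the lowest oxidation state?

Tallying each carbon's bonds:
C1: 1C, 1H, 1F, 1Si → 0 − 1 + 1 − 1 = -1
C2: 2C, 2H → 0 − 2 = -2
C3: 2C, 1H, 1N → 0 − 1 + 1 = 0
C4: 1C, 2H, 1O → 0 − 2 + 1 = -1
The most reduced carbon is C2 at -2.

C2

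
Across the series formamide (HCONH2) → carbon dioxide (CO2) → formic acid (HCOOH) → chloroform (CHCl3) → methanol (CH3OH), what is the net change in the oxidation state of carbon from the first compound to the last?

-4

Carbon oxidation states along the series — formamide: +2, carbon dioxide: +4, formic acid: +2, chloroform: +2, methanol: -2.
Net change = -2 − (+2) = -4.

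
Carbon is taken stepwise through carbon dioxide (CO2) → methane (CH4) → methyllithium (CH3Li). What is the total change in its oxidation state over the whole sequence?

-8

Carbon oxidation states along the series — carbon dioxide: +4, methane: -4, methyllithium: -4.
Net change = -4 − (+4) = -8.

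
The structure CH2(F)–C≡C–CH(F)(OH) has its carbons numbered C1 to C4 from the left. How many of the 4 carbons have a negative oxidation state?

Assign +1 per bond to O/N/halogen, −1 per bond to H or an electropositive element, and 0 per bond to carbon. Tallying each carbon:
C1: 1C, 2H, 1F → 0 − 2 + 1 = -1
C2: 4C → 0 = 0
C3: 4C → 0 = 0
C4: 1C, 1H, 1O, 1F → 0 − 1 + 1 + 1 = +1
1 carbon (C1) meets the condition.

1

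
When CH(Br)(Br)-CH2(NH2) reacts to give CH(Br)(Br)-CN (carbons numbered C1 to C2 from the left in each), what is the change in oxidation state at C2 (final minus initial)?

Before: C2 has 1 bond to C, 2 bonds to H, 1 bond to N → oxidation state -1.
After: C2 has 1 bond to C, 3 bonds to N → oxidation state +3.
Δ = +3 − (-1) = +4, so this is an oxidation at C2.

+4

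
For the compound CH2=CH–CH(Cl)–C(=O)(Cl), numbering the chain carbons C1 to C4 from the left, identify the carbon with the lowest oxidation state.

Tallying each carbon's bonds:
C1: 2C, 2H → 0 − 2 = -2
C2: 3C, 1H → 0 − 1 = -1
C3: 2C, 1H, 1Cl → 0 − 1 + 1 = 0
C4: 1C, 2O, 1Cl → 0 + 2 + 1 = +3
The most reduced carbon is C1 at -2.

C1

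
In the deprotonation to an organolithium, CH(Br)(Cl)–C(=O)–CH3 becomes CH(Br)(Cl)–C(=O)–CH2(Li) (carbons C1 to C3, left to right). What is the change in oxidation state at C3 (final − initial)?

0

Before: C3 has 1 bond to C, 3 bonds to H → oxidation state -3.
After: C3 has 1 bond to C, 2 bonds to H, 1 bond to Li → oxidation state -3.
Δ = -3 − (-3) = 0, so no net redox change at C3.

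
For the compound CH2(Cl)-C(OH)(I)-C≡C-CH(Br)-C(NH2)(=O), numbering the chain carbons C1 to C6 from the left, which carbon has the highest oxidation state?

Tallying each carbon's bonds:
C1: 1C, 2H, 1Cl → 0 − 2 + 1 = -1
C2: 2C, 1O, 1I → 0 + 1 + 1 = +2
C3: 4C → 0 = 0
C4: 4C → 0 = 0
C5: 2C, 1H, 1Br → 0 − 1 + 1 = 0
C6: 1C, 2O, 1N → 0 + 2 + 1 = +3
The most oxidised carbon is C6 at +3.

C6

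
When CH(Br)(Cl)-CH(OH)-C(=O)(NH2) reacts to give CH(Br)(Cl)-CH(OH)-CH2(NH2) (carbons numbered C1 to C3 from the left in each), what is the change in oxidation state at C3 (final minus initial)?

-4

Before: C3 has 1 bond to C, 2 bonds to O, 1 bond to N → oxidation state +3.
After: C3 has 1 bond to C, 2 bonds to H, 1 bond to N → oxidation state -1.
Δ = -1 − (+3) = -4, so this is a reduction at C3.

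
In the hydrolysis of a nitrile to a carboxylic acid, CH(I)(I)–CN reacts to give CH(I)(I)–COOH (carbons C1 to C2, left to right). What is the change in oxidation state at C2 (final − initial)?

0

Before: C2 has 1 bond to C, 3 bonds to N → oxidation state +3.
After: C2 has 1 bond to C, 3 bonds to O → oxidation state +3.
Δ = +3 − (+3) = 0, so no net redox change at C2.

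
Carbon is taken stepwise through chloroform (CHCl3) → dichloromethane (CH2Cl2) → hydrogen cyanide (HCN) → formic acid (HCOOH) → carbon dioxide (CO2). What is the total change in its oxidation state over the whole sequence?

+2

Carbon oxidation states along the series — chloroform: +2, dichloromethane: 0, hydrogen cyanide: +2, formic acid: +2, carbon dioxide: +4.
Net change = +4 − (+2) = +2.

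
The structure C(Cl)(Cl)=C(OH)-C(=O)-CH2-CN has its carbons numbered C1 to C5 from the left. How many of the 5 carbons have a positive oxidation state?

4

Count +1 for every bond to an atom more electronegative than carbon and −1 for every bond to one less electronegative; C–C bonds are 0. Tallying each carbon:
C1: 2C, 2Cl → 0 + 2 = +2
C2: 3C, 1O → 0 + 1 = +1
C3: 2C, 2O → 0 + 2 = +2
C4: 2C, 2H → 0 − 2 = -2
C5: 1C, 3N → 0 + 3 = +3
4 carbons (C1, C2, C3, C5) meet the condition.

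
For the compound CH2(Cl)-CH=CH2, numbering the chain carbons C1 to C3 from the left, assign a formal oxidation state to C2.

Bonds to more-electronegative neighbours contribute +1 each, bonds to H or metals contribute −1 each, and C–C bonds contribute 0.
C2 has one bond to C (0), a double bond to C (2×0 = 0), one bond to H (-1).
Oxidation state = 0 + 0 − 1 = -1.

-1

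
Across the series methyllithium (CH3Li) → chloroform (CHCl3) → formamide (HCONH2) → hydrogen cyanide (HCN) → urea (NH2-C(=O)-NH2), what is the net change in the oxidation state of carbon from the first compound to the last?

+8

Carbon oxidation states along the series — methyllithium: -4, chloroform: +2, formamide: +2, hydrogen cyanide: +2, urea: +4.
Net change = +4 − (-4) = +8.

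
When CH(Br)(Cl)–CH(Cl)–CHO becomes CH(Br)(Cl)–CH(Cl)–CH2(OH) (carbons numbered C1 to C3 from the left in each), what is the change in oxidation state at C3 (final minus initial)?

Before: C3 has 1 bond to C, 1 bond to H, 2 bonds to O → oxidation state +1.
After: C3 has 1 bond to C, 2 bonds to H, 1 bond to O → oxidation state -1.
Δ = -1 − (+1) = -2, so this is a reduction at C3.

-2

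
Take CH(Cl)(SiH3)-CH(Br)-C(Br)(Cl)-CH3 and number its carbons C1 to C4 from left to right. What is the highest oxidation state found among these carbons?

+2

Assign +1 per bond to O/N/halogen, −1 per bond to H or an electropositive element, and 0 per bond to carbon. Tallying each carbon:
C1: 1C, 1H, 1Cl, 1Si → 0 − 1 + 1 − 1 = -1
C2: 2C, 1H, 1Br → 0 − 1 + 1 = 0
C3: 2C, 1Cl, 1Br → 0 + 1 + 1 = +2
C4: 1C, 3H → 0 − 3 = -3
The highest value is +2.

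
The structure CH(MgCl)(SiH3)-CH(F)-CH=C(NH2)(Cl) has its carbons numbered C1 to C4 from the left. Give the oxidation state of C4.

Bonds to more-electronegative neighbours contribute +1 each, bonds to H or metals contribute −1 each, and C–C bonds contribute 0.
C4 has a double bond to C (2×0 = 0), one bond to N (+1), one bond to Cl (+1).
Oxidation state = 0 + 1 + 1 = +2.

+2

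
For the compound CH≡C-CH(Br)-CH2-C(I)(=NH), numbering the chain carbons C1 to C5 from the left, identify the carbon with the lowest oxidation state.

Each bond to a more electronegative atom (O, N, halogen) counts +1, each bond to a less electronegative atom (H, metal, B, Si) counts −1, and each C–C bond counts 0. Tallying each carbon:
C1: 3C, 1H → 0 − 1 = -1
C2: 4C → 0 = 0
C3: 2C, 1H, 1Br → 0 − 1 + 1 = 0
C4: 2C, 2H → 0 − 2 = -2
C5: 1C, 2N, 1I → 0 + 2 + 1 = +3
The most reduced carbon is C4 at -2.

C4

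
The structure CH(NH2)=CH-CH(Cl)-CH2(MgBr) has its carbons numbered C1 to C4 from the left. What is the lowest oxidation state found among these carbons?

Each bond to a more electronegative atom (O, N, halogen) counts +1, each bond to a less electronegative atom (H, metal, B, Si) counts −1, and each C–C bond counts 0. Tallying each carbon:
C1: 2C, 1H, 1N → 0 − 1 + 1 = 0
C2: 3C, 1H → 0 − 1 = -1
C3: 2C, 1H, 1Cl → 0 − 1 + 1 = 0
C4: 1C, 2H, 1Mg → 0 − 2 − 1 = -3
The lowest value is -3.

-3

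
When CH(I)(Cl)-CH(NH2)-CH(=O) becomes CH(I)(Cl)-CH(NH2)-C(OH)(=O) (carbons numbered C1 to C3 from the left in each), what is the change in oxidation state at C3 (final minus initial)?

Before: C3 has 1 bond to C, 1 bond to H, 2 bonds to O → oxidation state +1.
After: C3 has 1 bond to C, 3 bonds to O → oxidation state +3.
Δ = +3 − (+1) = +2, so this is an oxidation at C3.

+2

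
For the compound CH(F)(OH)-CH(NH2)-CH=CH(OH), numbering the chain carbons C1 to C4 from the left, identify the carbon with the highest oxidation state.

Each bond to a more electronegative atom (O, N, halogen) counts +1, each bond to a less electronegative atom (H, metal, B, Si) counts −1, and each C–C bond counts 0. Tallying each carbon:
C1: 1C, 1H, 1O, 1F → 0 − 1 + 1 + 1 = +1
C2: 2C, 1H, 1N → 0 − 1 + 1 = 0
C3: 3C, 1H → 0 − 1 = -1
C4: 2C, 1H, 1O → 0 − 1 + 1 = 0
The most oxidised carbon is C1 at +1.

C1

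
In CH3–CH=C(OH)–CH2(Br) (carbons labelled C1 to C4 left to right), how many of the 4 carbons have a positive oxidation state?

Count +1 for every bond to an atom more electronegative than carbon and −1 for every bond to one less electronegative; C–C bonds are 0. Tallying each carbon:
C1: 1C, 3H → 0 − 3 = -3
C2: 3C, 1H → 0 − 1 = -1
C3: 3C, 1O → 0 + 1 = +1
C4: 1C, 2H, 1Br → 0 − 2 + 1 = -1
1 carbon (C3) meets the condition.

1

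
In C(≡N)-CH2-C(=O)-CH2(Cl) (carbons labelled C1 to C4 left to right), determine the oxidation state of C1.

+3

Bonds to more-electronegative neighbours contribute +1 each, bonds to H or metals contribute −1 each, and C–C bonds contribute 0.
C1 has one bond to C (0), a triple bond to N (3×+1 = +3).
Oxidation state = 0 + 3 = +3.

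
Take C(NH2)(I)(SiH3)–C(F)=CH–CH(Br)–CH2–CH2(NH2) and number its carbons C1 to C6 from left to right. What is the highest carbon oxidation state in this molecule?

+1

Assign +1 per bond to O/N/halogen, −1 per bond to H or an electropositive element, and 0 per bond to carbon. Tallying each carbon:
C1: 1C, 1N, 1I, 1Si → 0 + 1 + 1 − 1 = +1
C2: 3C, 1F → 0 + 1 = +1
C3: 3C, 1H → 0 − 1 = -1
C4: 2C, 1H, 1Br → 0 − 1 + 1 = 0
C5: 2C, 2H → 0 − 2 = -2
C6: 1C, 2H, 1N → 0 − 2 + 1 = -1
The highest value is +1.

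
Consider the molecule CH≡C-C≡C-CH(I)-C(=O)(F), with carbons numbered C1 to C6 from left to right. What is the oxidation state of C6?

+3

C6 has one bond to C (0), a double bond to O (2×+1 = +2), one bond to F (+1).
Oxidation state = 0 + 2 + 1 = +3.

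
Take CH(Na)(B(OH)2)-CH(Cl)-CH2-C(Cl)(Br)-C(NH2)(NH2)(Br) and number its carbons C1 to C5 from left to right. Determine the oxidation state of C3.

Bonds to more-electronegative neighbours contribute +1 each, bonds to H or metals contribute −1 each, and C–C bonds contribute 0.
C3 has one bond to C (0), one bond to C (0), one bond to H (-1), one bond to H (-1).
Oxidation state = 0 + 0 − 1 − 1 = -2.

-2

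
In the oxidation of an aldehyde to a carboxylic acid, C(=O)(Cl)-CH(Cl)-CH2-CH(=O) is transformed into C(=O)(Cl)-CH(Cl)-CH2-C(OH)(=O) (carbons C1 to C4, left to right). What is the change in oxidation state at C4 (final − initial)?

+2

Before: C4 has 1 bond to C, 1 bond to H, 2 bonds to O → oxidation state +1.
After: C4 has 1 bond to C, 3 bonds to O → oxidation state +3.
Δ = +3 − (+1) = +2, so this is an oxidation at C4.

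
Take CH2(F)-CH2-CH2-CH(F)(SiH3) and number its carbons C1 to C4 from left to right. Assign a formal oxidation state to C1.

-1

Each bond to a more electronegative atom (O, N, halogen) counts +1, each bond to a less electronegative atom (H, metal, B, Si) counts −1, and each C–C bond counts 0.
C1 has one bond to C (0), one bond to H (-1), one bond to F (+1), one bond to H (-1).
Oxidation state = 0 − 1 + 1 − 1 = -1.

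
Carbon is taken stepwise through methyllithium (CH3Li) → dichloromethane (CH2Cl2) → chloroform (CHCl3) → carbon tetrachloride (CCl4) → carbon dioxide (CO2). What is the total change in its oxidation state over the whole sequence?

+8

Carbon oxidation states along the series — methyllithium: -4, dichloromethane: 0, chloroform: +2, carbon tetrachloride: +4, carbon dioxide: +4.
Net change = +4 − (-4) = +8.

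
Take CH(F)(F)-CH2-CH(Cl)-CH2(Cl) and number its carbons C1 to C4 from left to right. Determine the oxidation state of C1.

+1

C1 has one bond to C (0), one bond to F (+1), one bond to F (+1), one bond to H (-1).
Oxidation state = 0 + 1 + 1 − 1 = +1.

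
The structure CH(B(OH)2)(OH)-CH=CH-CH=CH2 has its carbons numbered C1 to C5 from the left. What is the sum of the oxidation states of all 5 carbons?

-6

Tallying each carbon's bonds:
C1: 1C, 1H, 1O, 1B → 0 − 1 + 1 − 1 = -1
C2: 3C, 1H → 0 − 1 = -1
C3: 3C, 1H → 0 − 1 = -1
C4: 3C, 1H → 0 − 1 = -1
C5: 2C, 2H → 0 − 2 = -2
Sum = -1 − 1 − 1 − 1 − 2 = -6.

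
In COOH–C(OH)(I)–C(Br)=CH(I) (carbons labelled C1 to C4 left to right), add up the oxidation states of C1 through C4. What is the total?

Tallying each carbon's bonds:
C1: 1C, 3O → 0 + 3 = +3
C2: 2C, 1O, 1I → 0 + 1 + 1 = +2
C3: 3C, 1Br → 0 + 1 = +1
C4: 2C, 1H, 1I → 0 − 1 + 1 = 0
Sum = +3 + 2 + 1 + 0 = +6.

+6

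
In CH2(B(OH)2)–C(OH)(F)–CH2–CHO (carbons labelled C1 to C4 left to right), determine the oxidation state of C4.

C4 has one bond to C (0), one bond to H (-1), a double bond to O (2×+1 = +2).
Oxidation state = 0 − 1 + 2 = +1.

+1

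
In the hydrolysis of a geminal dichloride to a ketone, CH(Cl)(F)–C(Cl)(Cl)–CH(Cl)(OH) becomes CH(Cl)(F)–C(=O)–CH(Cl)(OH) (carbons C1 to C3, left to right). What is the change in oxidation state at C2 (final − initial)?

Before: C2 has 2 bonds to C, 2 bonds to Cl → oxidation state +2.
After: C2 has 2 bonds to C, 2 bonds to O → oxidation state +2.
Δ = +2 − (+2) = 0, so no net redox change at C2.

0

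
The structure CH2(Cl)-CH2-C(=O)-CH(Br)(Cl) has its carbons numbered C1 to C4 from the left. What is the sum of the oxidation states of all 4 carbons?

Bonds to more-electronegative neighbours contribute +1 each, bonds to H or metals contribute −1 each, and C–C bonds contribute 0. Tallying each carbon:
C1: 1C, 2H, 1Cl → 0 − 2 + 1 = -1
C2: 2C, 2H → 0 − 2 = -2
C3: 2C, 2O → 0 + 2 = +2
C4: 1C, 1H, 1Cl, 1Br → 0 − 1 + 1 + 1 = +1
Sum = -1 − 2 + 2 + 1 = 0.

0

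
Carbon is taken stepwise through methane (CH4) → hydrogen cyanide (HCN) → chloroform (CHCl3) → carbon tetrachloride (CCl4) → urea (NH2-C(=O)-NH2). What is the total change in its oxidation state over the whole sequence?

Carbon oxidation states along the series — methane: -4, hydrogen cyanide: +2, chloroform: +2, carbon tetrachloride: +4, urea: +4.
Net change = +4 − (-4) = +8.

+8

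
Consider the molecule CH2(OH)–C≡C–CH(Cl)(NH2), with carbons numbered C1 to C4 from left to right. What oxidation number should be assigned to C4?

Each bond to a more electronegative atom (O, N, halogen) counts +1, each bond to a less electronegative atom (H, metal, B, Si) counts −1, and each C–C bond counts 0.
C4 has one bond to C (0), one bond to H (-1), one bond to Cl (+1), one bond to N (+1).
Oxidation state = 0 − 1 + 1 + 1 = +1.

+1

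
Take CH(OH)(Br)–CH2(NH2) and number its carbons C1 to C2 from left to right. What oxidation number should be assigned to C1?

C1 has one bond to C (0), one bond to H (-1), one bond to O (+1), one bond to Br (+1).
Oxidation state = 0 − 1 + 1 + 1 = +1.

+1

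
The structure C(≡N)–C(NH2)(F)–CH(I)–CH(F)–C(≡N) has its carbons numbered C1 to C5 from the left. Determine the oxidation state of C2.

C2 has one bond to C (0), one bond to C (0), one bond to N (+1), one bond to F (+1).
Oxidation state = 0 + 0 + 1 + 1 = +2.

+2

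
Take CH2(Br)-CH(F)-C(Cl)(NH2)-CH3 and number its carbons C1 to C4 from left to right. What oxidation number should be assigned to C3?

+2

Bonds to more-electronegative neighbours contribute +1 each, bonds to H or metals contribute −1 each, and C–C bonds contribute 0.
C3 has one bond to C (0), one bond to C (0), one bond to Cl (+1), one bond to N (+1).
Oxidation state = 0 + 0 + 1 + 1 = +2.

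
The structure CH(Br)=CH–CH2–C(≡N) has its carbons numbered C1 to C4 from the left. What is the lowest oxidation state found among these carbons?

Tallying each carbon's bonds:
C1: 2C, 1H, 1Br → 0 − 1 + 1 = 0
C2: 3C, 1H → 0 − 1 = -1
C3: 2C, 2H → 0 − 2 = -2
C4: 1C, 3N → 0 + 3 = +3
The lowest value is -2.

-2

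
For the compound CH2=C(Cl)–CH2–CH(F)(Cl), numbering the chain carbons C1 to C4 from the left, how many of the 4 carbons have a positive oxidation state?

2

Tallying each carbon's bonds:
C1: 2C, 2H → 0 − 2 = -2
C2: 3C, 1Cl → 0 + 1 = +1
C3: 2C, 2H → 0 − 2 = -2
C4: 1C, 1H, 1F, 1Cl → 0 − 1 + 1 + 1 = +1
2 carbons (C2, C4) meet the condition.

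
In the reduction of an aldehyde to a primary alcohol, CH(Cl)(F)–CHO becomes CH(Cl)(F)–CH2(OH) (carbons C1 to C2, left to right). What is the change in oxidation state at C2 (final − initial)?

Before: C2 has 1 bond to C, 1 bond to H, 2 bonds to O → oxidation state +1.
After: C2 has 1 bond to C, 2 bonds to H, 1 bond to O → oxidation state -1.
Δ = -1 − (+1) = -2, so this is a reduction at C2.

-2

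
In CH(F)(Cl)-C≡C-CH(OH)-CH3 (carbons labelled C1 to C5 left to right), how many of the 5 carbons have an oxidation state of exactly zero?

3

Count +1 for every bond to an atom more electronegative than carbon and −1 for every bond to one less electronegative; C–C bonds are 0. Tallying each carbon:
C1: 1C, 1H, 1F, 1Cl → 0 − 1 + 1 + 1 = +1
C2: 4C → 0 = 0
C3: 4C → 0 = 0
C4: 2C, 1H, 1O → 0 − 1 + 1 = 0
C5: 1C, 3H → 0 − 3 = -3
3 carbons (C2, C3, C4) meet the condition.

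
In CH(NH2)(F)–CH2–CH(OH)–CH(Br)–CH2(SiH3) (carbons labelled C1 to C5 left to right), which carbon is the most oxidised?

C1

Tallying each carbon's bonds:
C1: 1C, 1H, 1N, 1F → 0 − 1 + 1 + 1 = +1
C2: 2C, 2H → 0 − 2 = -2
C3: 2C, 1H, 1O → 0 − 1 + 1 = 0
C4: 2C, 1H, 1Br → 0 − 1 + 1 = 0
C5: 1C, 2H, 1Si → 0 − 2 − 1 = -3
The most oxidised carbon is C1 at +1.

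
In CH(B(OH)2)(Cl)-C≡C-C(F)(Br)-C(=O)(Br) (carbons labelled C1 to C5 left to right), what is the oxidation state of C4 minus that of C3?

C4: 2C, 1F, 1Br → 0 + 1 + 1 = +2
C3: 4C → 0 = 0
Difference: +2 − (0) = +2.

+2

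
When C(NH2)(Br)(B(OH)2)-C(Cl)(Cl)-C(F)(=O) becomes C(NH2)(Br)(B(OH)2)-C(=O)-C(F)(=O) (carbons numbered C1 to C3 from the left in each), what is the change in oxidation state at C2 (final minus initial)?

Before: C2 has 2 bonds to C, 2 bonds to Cl → oxidation state +2.
After: C2 has 2 bonds to C, 2 bonds to O → oxidation state +2.
Δ = +2 − (+2) = 0, so no net redox change at C2.

0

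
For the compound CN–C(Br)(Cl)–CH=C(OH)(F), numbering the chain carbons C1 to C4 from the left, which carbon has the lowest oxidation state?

C3

Assign +1 per bond to O/N/halogen, −1 per bond to H or an electropositive element, and 0 per bond to carbon. Tallying each carbon:
C1: 1C, 3N → 0 + 3 = +3
C2: 2C, 1Cl, 1Br → 0 + 1 + 1 = +2
C3: 3C, 1H → 0 − 1 = -1
C4: 2C, 1O, 1F → 0 + 1 + 1 = +2
The most reduced carbon is C3 at -1.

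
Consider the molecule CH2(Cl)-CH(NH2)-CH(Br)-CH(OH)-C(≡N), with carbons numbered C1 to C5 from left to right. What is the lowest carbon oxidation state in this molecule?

-1

Tallying each carbon's bonds:
C1: 1C, 2H, 1Cl → 0 − 2 + 1 = -1
C2: 2C, 1H, 1N → 0 − 1 + 1 = 0
C3: 2C, 1H, 1Br → 0 − 1 + 1 = 0
C4: 2C, 1H, 1O → 0 − 1 + 1 = 0
C5: 1C, 3N → 0 + 3 = +3
The lowest value is -1.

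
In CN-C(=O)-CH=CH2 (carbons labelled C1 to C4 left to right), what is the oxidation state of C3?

-1

Count +1 for every bond to an atom more electronegative than carbon and −1 for every bond to one less electronegative; C–C bonds are 0.
C3 has one bond to C (0), a double bond to C (2×0 = 0), one bond to H (-1).
Oxidation state = 0 + 0 − 1 = -1.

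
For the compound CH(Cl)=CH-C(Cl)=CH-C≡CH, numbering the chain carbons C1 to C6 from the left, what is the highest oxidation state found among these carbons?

Each bond to a more electronegative atom (O, N, halogen) counts +1, each bond to a less electronegative atom (H, metal, B, Si) counts −1, and each C–C bond counts 0. Tallying each carbon:
C1: 2C, 1H, 1Cl → 0 − 1 + 1 = 0
C2: 3C, 1H → 0 − 1 = -1
C3: 3C, 1Cl → 0 + 1 = +1
C4: 3C, 1H → 0 − 1 = -1
C5: 4C → 0 = 0
C6: 3C, 1H → 0 − 1 = -1
The highest value is +1.

+1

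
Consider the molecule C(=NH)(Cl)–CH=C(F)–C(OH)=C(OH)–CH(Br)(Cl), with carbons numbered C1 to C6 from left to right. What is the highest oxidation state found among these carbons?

+3

Each bond to a more electronegative atom (O, N, halogen) counts +1, each bond to a less electronegative atom (H, metal, B, Si) counts −1, and each C–C bond counts 0. Tallying each carbon:
C1: 1C, 2N, 1Cl → 0 + 2 + 1 = +3
C2: 3C, 1H → 0 − 1 = -1
C3: 3C, 1F → 0 + 1 = +1
C4: 3C, 1O → 0 + 1 = +1
C5: 3C, 1O → 0 + 1 = +1
C6: 1C, 1H, 1Cl, 1Br → 0 − 1 + 1 + 1 = +1
The highest value is +3.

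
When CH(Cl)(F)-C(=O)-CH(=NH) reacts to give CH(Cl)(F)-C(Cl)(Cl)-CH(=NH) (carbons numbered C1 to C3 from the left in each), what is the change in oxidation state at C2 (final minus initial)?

Before: C2 has 2 bonds to C, 2 bonds to O → oxidation state +2.
After: C2 has 2 bonds to C, 2 bonds to Cl → oxidation state +2.
Δ = +2 − (+2) = 0, so no net redox change at C2.

0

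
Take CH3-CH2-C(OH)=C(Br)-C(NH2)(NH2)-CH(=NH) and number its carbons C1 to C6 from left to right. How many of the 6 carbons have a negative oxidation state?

2

Tallying each carbon's bonds:
C1: 1C, 3H → 0 − 3 = -3
C2: 2C, 2H → 0 − 2 = -2
C3: 3C, 1O → 0 + 1 = +1
C4: 3C, 1Br → 0 + 1 = +1
C5: 2C, 2N → 0 + 2 = +2
C6: 1C, 1H, 2N → 0 − 1 + 2 = +1
2 carbons (C1, C2) meet the condition.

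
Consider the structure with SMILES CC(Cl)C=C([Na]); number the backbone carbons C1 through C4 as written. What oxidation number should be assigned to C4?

Bonds to more-electronegative neighbours contribute +1 each, bonds to H or metals contribute −1 each, and C–C bonds contribute 0.
C4 has a double bond to C (2×0 = 0), one bond to H (-1), one bond to Na (-1).
Oxidation state = 0 − 1 − 1 = -2.

-2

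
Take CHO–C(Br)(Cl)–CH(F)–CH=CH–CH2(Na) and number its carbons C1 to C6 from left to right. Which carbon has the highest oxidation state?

Bonds to more-electronegative neighbours contribute +1 each, bonds to H or metals contribute −1 each, and C–C bonds contribute 0. Tallying each carbon:
C1: 1C, 1H, 2O → 0 − 1 + 2 = +1
C2: 2C, 1Cl, 1Br → 0 + 1 + 1 = +2
C3: 2C, 1H, 1F → 0 − 1 + 1 = 0
C4: 3C, 1H → 0 − 1 = -1
C5: 3C, 1H → 0 − 1 = -1
C6: 1C, 2H, 1Na → 0 − 2 − 1 = -3
The most oxidised carbon is C2 at +2.

C2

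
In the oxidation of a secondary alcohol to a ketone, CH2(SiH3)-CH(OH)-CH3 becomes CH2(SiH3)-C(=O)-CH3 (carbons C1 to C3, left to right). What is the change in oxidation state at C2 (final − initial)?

+2

Before: C2 has 2 bonds to C, 1 bond to H, 1 bond to O → oxidation state 0.
After: C2 has 2 bonds to C, 2 bonds to O → oxidation state +2.
Δ = +2 − (0) = +2, so this is an oxidation at C2.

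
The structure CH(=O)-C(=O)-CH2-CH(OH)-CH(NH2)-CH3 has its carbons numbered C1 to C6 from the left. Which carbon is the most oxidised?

C2

Assign +1 per bond to O/N/halogen, −1 per bond to H or an electropositive element, and 0 per bond to carbon. Tallying each carbon:
C1: 1C, 1H, 2O → 0 − 1 + 2 = +1
C2: 2C, 2O → 0 + 2 = +2
C3: 2C, 2H → 0 − 2 = -2
C4: 2C, 1H, 1O → 0 − 1 + 1 = 0
C5: 2C, 1H, 1N → 0 − 1 + 1 = 0
C6: 1C, 3H → 0 − 3 = -3
The most oxidised carbon is C2 at +2.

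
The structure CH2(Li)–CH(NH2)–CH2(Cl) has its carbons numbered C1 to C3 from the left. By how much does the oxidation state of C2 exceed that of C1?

C2: 2C, 1H, 1N → 0 − 1 + 1 = 0
C1: 1C, 2H, 1Li → 0 − 2 − 1 = -3
Difference: 0 − (-3) = +3.

+3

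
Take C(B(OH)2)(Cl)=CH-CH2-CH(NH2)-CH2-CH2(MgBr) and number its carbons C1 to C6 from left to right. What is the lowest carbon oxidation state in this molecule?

-3

Bonds to more-electronegative neighbours contribute +1 each, bonds to H or metals contribute −1 each, and C–C bonds contribute 0. Tallying each carbon:
C1: 2C, 1Cl, 1B → 0 + 1 − 1 = 0
C2: 3C, 1H → 0 − 1 = -1
C3: 2C, 2H → 0 − 2 = -2
C4: 2C, 1H, 1N → 0 − 1 + 1 = 0
C5: 2C, 2H → 0 − 2 = -2
C6: 1C, 2H, 1Mg → 0 − 2 − 1 = -3
The lowest value is -3.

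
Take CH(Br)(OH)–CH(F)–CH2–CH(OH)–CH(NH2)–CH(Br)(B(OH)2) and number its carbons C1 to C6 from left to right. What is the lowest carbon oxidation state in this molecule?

Assign +1 per bond to O/N/halogen, −1 per bond to H or an electropositive element, and 0 per bond to carbon. Tallying each carbon:
C1: 1C, 1H, 1O, 1Br → 0 − 1 + 1 + 1 = +1
C2: 2C, 1H, 1F → 0 − 1 + 1 = 0
C3: 2C, 2H → 0 − 2 = -2
C4: 2C, 1H, 1O → 0 − 1 + 1 = 0
C5: 2C, 1H, 1N → 0 − 1 + 1 = 0
C6: 1C, 1H, 1Br, 1B → 0 − 1 + 1 − 1 = -1
The lowest value is -2.

-2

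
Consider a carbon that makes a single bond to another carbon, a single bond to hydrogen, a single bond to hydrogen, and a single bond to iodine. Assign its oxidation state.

Bonds to more-electronegative neighbours contribute +1 each, bonds to H or metals contribute −1 each, and C–C bonds contribute 0.
The carbon has one bond to C (0), one bond to H (-1), one bond to I (+1), one bond to H (-1).
Oxidation state = 0 − 1 + 1 − 1 = -1.

-1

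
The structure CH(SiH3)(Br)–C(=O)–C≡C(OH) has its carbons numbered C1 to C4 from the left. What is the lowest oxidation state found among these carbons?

Bonds to more-electronegative neighbours contribute +1 each, bonds to H or metals contribute −1 each, and C–C bonds contribute 0. Tallying each carbon:
C1: 1C, 1H, 1Br, 1Si → 0 − 1 + 1 − 1 = -1
C2: 2C, 2O → 0 + 2 = +2
C3: 4C → 0 = 0
C4: 3C, 1O → 0 + 1 = +1
The lowest value is -1.

-1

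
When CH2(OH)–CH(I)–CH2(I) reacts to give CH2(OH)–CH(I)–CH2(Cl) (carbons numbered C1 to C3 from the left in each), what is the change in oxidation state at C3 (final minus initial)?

0

Before: C3 has 1 bond to C, 2 bonds to H, 1 bond to I → oxidation state -1.
After: C3 has 1 bond to C, 2 bonds to H, 1 bond to Cl → oxidation state -1.
Δ = -1 − (-1) = 0, so no net redox change at C3.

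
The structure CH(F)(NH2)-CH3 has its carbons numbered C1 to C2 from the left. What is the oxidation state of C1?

+1

Each bond to a more electronegative atom (O, N, halogen) counts +1, each bond to a less electronegative atom (H, metal, B, Si) counts −1, and each C–C bond counts 0.
C1 has one bond to C (0), one bond to F (+1), one bond to N (+1), one bond to H (-1).
Oxidation state = 0 + 1 + 1 − 1 = +1.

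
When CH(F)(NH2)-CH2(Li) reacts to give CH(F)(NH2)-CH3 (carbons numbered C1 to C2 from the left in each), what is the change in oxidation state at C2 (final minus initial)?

0

Before: C2 has 1 bond to C, 2 bonds to H, 1 bond to Li → oxidation state -3.
After: C2 has 1 bond to C, 3 bonds to H → oxidation state -3.
Δ = -3 − (-3) = 0, so no net redox change at C2.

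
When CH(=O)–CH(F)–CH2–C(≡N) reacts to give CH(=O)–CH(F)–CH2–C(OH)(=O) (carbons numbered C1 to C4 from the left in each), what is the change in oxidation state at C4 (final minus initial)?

Before: C4 has 1 bond to C, 3 bonds to N → oxidation state +3.
After: C4 has 1 bond to C, 3 bonds to O → oxidation state +3.
Δ = +3 − (+3) = 0, so no net redox change at C4.

0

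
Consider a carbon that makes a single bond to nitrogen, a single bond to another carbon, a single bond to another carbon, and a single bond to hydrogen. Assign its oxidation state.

The carbon has one bond to C (0), one bond to C (0), one bond to H (-1), one bond to N (+1).
Oxidation state = 0 + 0 − 1 + 1 = 0.

0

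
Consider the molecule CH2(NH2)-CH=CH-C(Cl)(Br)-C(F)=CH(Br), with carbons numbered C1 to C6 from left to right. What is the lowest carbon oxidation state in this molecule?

-1

Assign +1 per bond to O/N/halogen, −1 per bond to H or an electropositive element, and 0 per bond to carbon. Tallying each carbon:
C1: 1C, 2H, 1N → 0 − 2 + 1 = -1
C2: 3C, 1H → 0 − 1 = -1
C3: 3C, 1H → 0 − 1 = -1
C4: 2C, 1Cl, 1Br → 0 + 1 + 1 = +2
C5: 3C, 1F → 0 + 1 = +1
C6: 2C, 1H, 1Br → 0 − 1 + 1 = 0
The lowest value is -1.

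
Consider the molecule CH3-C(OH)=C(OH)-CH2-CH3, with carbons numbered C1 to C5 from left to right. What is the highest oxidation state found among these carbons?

+1

Tallying each carbon's bonds:
C1: 1C, 3H → 0 − 3 = -3
C2: 3C, 1O → 0 + 1 = +1
C3: 3C, 1O → 0 + 1 = +1
C4: 2C, 2H → 0 − 2 = -2
C5: 1C, 3H → 0 − 3 = -3
The highest value is +1.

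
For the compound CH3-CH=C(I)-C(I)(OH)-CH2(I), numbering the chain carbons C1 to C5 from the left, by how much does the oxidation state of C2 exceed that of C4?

C2: 3C, 1H → 0 − 1 = -1
C4: 2C, 1O, 1I → 0 + 1 + 1 = +2
Difference: -1 − (+2) = -3.

-3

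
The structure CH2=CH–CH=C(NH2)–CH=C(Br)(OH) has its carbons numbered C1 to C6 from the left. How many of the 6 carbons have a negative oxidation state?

Tallying each carbon's bonds:
C1: 2C, 2H → 0 − 2 = -2
C2: 3C, 1H → 0 − 1 = -1
C3: 3C, 1H → 0 − 1 = -1
C4: 3C, 1N → 0 + 1 = +1
C5: 3C, 1H → 0 − 1 = -1
C6: 2C, 1O, 1Br → 0 + 1 + 1 = +2
4 carbons (C1, C2, C3, C5) meet the condition.

4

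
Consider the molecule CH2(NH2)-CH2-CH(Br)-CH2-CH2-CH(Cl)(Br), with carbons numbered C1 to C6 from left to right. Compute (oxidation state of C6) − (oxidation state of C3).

+1

C6: 1C, 1H, 1Cl, 1Br → 0 − 1 + 1 + 1 = +1
C3: 2C, 1H, 1Br → 0 − 1 + 1 = 0
Difference: +1 − (0) = +1.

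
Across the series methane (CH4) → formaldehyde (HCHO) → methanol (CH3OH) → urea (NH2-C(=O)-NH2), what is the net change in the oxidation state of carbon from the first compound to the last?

Carbon oxidation states along the series — methane: -4, formaldehyde: 0, methanol: -2, urea: +4.
Net change = +4 − (-4) = +8.

+8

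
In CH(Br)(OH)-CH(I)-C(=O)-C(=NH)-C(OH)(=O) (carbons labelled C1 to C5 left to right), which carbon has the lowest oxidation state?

Each bond to a more electronegative atom (O, N, halogen) counts +1, each bond to a less electronegative atom (H, metal, B, Si) counts −1, and each C–C bond counts 0. Tallying each carbon:
C1: 1C, 1H, 1O, 1Br → 0 − 1 + 1 + 1 = +1
C2: 2C, 1H, 1I → 0 − 1 + 1 = 0
C3: 2C, 2O → 0 + 2 = +2
C4: 2C, 2N → 0 + 2 = +2
C5: 1C, 3O → 0 + 3 = +3
The most reduced carbon is C2 at 0.

C2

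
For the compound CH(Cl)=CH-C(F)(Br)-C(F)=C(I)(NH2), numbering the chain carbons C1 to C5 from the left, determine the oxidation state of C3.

C3 has one bond to C (0), one bond to C (0), one bond to F (+1), one bond to Br (+1).
Oxidation state = 0 + 0 + 1 + 1 = +2.

+2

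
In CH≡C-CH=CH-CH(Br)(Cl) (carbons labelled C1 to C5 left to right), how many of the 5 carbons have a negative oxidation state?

Assign +1 per bond to O/N/halogen, −1 per bond to H or an electropositive element, and 0 per bond to carbon. Tallying each carbon:
C1: 3C, 1H → 0 − 1 = -1
C2: 4C → 0 = 0
C3: 3C, 1H → 0 − 1 = -1
C4: 3C, 1H → 0 − 1 = -1
C5: 1C, 1H, 1Cl, 1Br → 0 − 1 + 1 + 1 = +1
3 carbons (C1, C3, C4) meet the condition.

3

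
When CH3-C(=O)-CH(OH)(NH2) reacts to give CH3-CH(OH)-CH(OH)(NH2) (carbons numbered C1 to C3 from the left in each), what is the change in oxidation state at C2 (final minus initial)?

Before: C2 has 2 bonds to C, 2 bonds to O → oxidation state +2.
After: C2 has 2 bonds to C, 1 bond to H, 1 bond to O → oxidation state 0.
Δ = 0 − (+2) = -2, so this is a reduction at C2.

-2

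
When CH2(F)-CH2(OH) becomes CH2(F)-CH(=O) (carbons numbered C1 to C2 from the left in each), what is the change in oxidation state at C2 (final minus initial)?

Before: C2 has 1 bond to C, 2 bonds to H, 1 bond to O → oxidation state -1.
After: C2 has 1 bond to C, 1 bond to H, 2 bonds to O → oxidation state +1.
Δ = +1 − (-1) = +2, so this is an oxidation at C2.

+2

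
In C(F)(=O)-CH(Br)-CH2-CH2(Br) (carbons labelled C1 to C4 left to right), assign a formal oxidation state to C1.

C1 has one bond to C (0), one bond to F (+1), a double bond to O (2×+1 = +2).
Oxidation state = 0 + 1 + 2 = +3.

+3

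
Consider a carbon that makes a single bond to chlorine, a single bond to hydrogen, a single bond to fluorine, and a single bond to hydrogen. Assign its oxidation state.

The carbon has one bond to F (+1), one bond to Cl (+1), one bond to H (-1), one bond to H (-1).
Oxidation state = +1 + 1 − 1 − 1 = 0.

0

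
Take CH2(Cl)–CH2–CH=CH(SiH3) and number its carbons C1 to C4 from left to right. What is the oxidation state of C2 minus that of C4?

C2: 2C, 2H → 0 − 2 = -2
C4: 2C, 1H, 1Si → 0 − 1 − 1 = -2
Difference: -2 − (-2) = 0.

0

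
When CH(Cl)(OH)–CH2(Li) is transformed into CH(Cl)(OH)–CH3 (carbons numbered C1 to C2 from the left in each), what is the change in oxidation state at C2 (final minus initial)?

Before: C2 has 1 bond to C, 2 bonds to H, 1 bond to Li → oxidation state -3.
After: C2 has 1 bond to C, 3 bonds to H → oxidation state -3.
Δ = -3 − (-3) = 0, so no net redox change at C2.

0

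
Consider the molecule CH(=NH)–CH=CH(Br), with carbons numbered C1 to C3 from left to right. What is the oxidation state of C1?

Assign +1 per bond to O/N/halogen, −1 per bond to H or an electropositive element, and 0 per bond to carbon.
C1 has one bond to C (0), one bond to H (-1), a double bond to N (2×+1 = +2).
Oxidation state = 0 − 1 + 2 = +1.

+1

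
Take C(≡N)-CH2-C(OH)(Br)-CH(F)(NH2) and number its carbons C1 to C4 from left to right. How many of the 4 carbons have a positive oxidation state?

3

Each bond to a more electronegative atom (O, N, halogen) counts +1, each bond to a less electronegative atom (H, metal, B, Si) counts −1, and each C–C bond counts 0. Tallying each carbon:
C1: 1C, 3N → 0 + 3 = +3
C2: 2C, 2H → 0 − 2 = -2
C3: 2C, 1O, 1Br → 0 + 1 + 1 = +2
C4: 1C, 1H, 1N, 1F → 0 − 1 + 1 + 1 = +1
3 carbons (C1, C3, C4) meet the condition.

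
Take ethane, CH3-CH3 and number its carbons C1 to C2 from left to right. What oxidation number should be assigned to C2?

-3

Count +1 for every bond to an atom more electronegative than carbon and −1 for every bond to one less electronegative; C–C bonds are 0.
C2 has one bond to H (-1), one bond to H (-1), one bond to H (-1), one bond to C (0).
Oxidation state = -1 − 1 − 1 + 0 = -3.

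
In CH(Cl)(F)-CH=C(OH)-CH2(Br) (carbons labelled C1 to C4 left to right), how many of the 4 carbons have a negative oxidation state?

2

Bonds to more-electronegative neighbours contribute +1 each, bonds to H or metals contribute −1 each, and C–C bonds contribute 0. Tallying each carbon:
C1: 1C, 1H, 1F, 1Cl → 0 − 1 + 1 + 1 = +1
C2: 3C, 1H → 0 − 1 = -1
C3: 3C, 1O → 0 + 1 = +1
C4: 1C, 2H, 1Br → 0 − 2 + 1 = -1
2 carbons (C2, C4) meet the condition.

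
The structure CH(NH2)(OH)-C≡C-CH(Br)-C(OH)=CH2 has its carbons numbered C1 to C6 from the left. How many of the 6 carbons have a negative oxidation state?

Tallying each carbon's bonds:
C1: 1C, 1H, 1O, 1N → 0 − 1 + 1 + 1 = +1
C2: 4C → 0 = 0
C3: 4C → 0 = 0
C4: 2C, 1H, 1Br → 0 − 1 + 1 = 0
C5: 3C, 1O → 0 + 1 = +1
C6: 2C, 2H → 0 − 2 = -2
1 carbon (C6) meets the condition.

1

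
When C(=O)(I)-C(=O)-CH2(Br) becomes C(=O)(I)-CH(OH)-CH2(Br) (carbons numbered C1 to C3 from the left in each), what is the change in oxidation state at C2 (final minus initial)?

Before: C2 has 2 bonds to C, 2 bonds to O → oxidation state +2.
After: C2 has 2 bonds to C, 1 bond to H, 1 bond to O → oxidation state 0.
Δ = 0 − (+2) = -2, so this is a reduction at C2.

-2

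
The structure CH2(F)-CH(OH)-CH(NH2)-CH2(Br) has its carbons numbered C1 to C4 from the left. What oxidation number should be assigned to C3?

0

Count +1 for every bond to an atom more electronegative than carbon and −1 for every bond to one less electronegative; C–C bonds are 0.
C3 has one bond to C (0), one bond to C (0), one bond to H (-1), one bond to N (+1).
Oxidation state = 0 + 0 − 1 + 1 = 0.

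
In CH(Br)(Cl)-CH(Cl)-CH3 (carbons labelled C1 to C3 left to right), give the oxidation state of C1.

+1

C1 has one bond to C (0), one bond to Br (+1), one bond to H (-1), one bond to Cl (+1).
Oxidation state = 0 + 1 − 1 + 1 = +1.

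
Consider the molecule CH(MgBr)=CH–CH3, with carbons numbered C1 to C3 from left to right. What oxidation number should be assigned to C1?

-2

C1 has a double bond to C (2×0 = 0), one bond to H (-1), one bond to Mg (-1).
Oxidation state = 0 − 1 − 1 = -2.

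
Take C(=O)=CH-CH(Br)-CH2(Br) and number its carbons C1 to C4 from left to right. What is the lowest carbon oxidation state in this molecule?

-1

Each bond to a more electronegative atom (O, N, halogen) counts +1, each bond to a less electronegative atom (H, metal, B, Si) counts −1, and each C–C bond counts 0. Tallying each carbon:
C1: 2C, 2O → 0 + 2 = +2
C2: 3C, 1H → 0 − 1 = -1
C3: 2C, 1H, 1Br → 0 − 1 + 1 = 0
C4: 1C, 2H, 1Br → 0 − 2 + 1 = -1
The lowest value is -1.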